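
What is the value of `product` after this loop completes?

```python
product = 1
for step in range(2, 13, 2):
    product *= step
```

Product of even numbers 2 to 12
`product` takes the values: 1 → 2 → 8 → 48 → 384 → 3840 → 46080

Answer: 46080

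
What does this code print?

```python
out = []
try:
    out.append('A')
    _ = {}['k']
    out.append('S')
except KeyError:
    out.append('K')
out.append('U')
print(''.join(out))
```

Execution trace: 'A' (try body) → 'K' (except KeyError) → 'U' (after the try/except). Output: AKU

Answer: AKU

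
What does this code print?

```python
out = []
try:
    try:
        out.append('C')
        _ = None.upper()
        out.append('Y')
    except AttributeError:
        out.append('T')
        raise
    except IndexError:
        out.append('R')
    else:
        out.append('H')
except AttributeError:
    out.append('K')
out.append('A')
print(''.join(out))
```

Execution trace: 'C' (inner try body) → 'T' (inner except AttributeError) → 'K' (outer except AttributeError) → 'A' (after the try/except). Output: CTKA

Answer: CTKA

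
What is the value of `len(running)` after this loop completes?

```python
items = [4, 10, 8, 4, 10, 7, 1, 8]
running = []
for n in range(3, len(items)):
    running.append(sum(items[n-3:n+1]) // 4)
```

Number of 4-element averages
`running` takes the values: [] → [6] → [6, 8] → [6, 8, 7] → [6, 8, 7, 5] → [6, 8, 7, 5, 6]
So `len(running)` = 5

Answer: 5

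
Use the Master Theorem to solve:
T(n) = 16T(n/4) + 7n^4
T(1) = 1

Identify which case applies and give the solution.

a=16, b=4, f(n)=7n^4. log_4(16) = 2. Since c=4 > 2 and the regularity condition holds (16(n/4)^4 = (16/4^4)n^4 with 16/4^4 < 1), Case 3 applies: T(n) = Θ(f(n)) = O(n^4).

Answer: O(n^4) - Case 3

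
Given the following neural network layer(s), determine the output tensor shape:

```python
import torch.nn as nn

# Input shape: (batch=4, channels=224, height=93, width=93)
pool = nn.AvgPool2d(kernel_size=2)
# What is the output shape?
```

Input: (4, 224, 93, 93) -> Output: (4, 224, 46, 46)

Answer: (4, 224, 46, 46)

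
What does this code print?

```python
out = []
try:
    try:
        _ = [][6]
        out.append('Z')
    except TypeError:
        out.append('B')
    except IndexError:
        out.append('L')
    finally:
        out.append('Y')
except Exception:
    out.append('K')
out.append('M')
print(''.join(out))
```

Execution trace: 'L' (inner except IndexError) → 'Y' (inner finally) → 'M' (after the try/except). Output: LYM

Answer: LYM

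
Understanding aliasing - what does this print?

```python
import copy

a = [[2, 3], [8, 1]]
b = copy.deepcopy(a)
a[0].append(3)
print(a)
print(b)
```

Key concept: deep copy is fully independent.
Step by step:
`a = [[2, 3], [8, 1]]` → a = [[2, 3], [8, 1]]
`b = copy.deepcopy(a)` → b = [[2, 3], [8, 1]]
`a[0].append(3)` → a = [[2, 3, 3], [8, 1]]
`print(a)` → prints [[2, 3, 3], [8, 1]]
`print(b)` → prints [[2, 3], [8, 1]]

Answer:
[[2, 3, 3], [8, 1]]
[[2, 3], [8, 1]]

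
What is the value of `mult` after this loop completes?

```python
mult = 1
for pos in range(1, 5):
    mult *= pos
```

4! = 24
`mult` takes the values: 1 → 2 → 6 → 24

Answer: 24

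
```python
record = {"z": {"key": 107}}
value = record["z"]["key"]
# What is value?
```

Trace:
`record = {"z": {"key": 107}}` → record = {'z': {'key': 107}}
`value = record["z"]["key"]` → value = 107
So value = 107

Answer: 107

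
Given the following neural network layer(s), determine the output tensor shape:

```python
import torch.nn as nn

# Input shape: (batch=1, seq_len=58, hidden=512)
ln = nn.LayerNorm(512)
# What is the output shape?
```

Input: (1, 58, 512) -> Output: (1, 58, 512)

Answer: (1, 58, 512)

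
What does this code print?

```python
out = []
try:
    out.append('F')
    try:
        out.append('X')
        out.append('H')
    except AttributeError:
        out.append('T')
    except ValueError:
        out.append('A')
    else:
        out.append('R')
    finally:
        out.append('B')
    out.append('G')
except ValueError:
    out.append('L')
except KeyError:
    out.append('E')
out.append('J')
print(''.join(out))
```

Execution trace: 'F' (try body) → 'X' (inner try body) → 'H' (inner try body, no exception) → 'R' (inner else) → 'B' (inner finally) → 'G' (try body, no exception) → 'J' (after the try/except). Output: FXHRBGJ

Answer: FXHRBGJ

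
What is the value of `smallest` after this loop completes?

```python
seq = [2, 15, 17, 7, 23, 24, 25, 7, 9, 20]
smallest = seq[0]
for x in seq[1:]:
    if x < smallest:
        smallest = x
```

Minimum of [2, 15, 17, 7, 23, 24, 25, 7, 9, 20]
`smallest` takes the values: 2

Answer: 2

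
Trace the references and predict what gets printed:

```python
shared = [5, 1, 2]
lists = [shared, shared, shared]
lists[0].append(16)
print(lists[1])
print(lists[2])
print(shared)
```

Key concept: list of same reference.
Step by step:
`shared = [5, 1, 2]` → shared = [5, 1, 2]
`lists = [shared, shared, shared]` → lists = [[5, 1, 2], [5, 1, 2], [5, 1, 2]]
`lists[0].append(16)` → shared = [5, 1, 2, 16]; lists = [[5, 1, 2, 16], [5, 1, 2, 16], [5, 1, 2, 16]]
`print(lists[1])` → prints [5, 1, 2, 16]
`print(lists[2])` → prints [5, 1, 2, 16]
`print(shared)` → prints [5, 1, 2, 16]

Answer:
[5, 1, 2, 16]
[5, 1, 2, 16]
[5, 1, 2, 16]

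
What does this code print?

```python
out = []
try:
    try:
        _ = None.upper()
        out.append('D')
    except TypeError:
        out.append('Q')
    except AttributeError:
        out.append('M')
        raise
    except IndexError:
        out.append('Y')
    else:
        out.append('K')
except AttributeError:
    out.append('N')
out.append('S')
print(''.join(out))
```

Execution trace: 'M' (inner except AttributeError) → 'N' (outer except AttributeError) → 'S' (after the try/except). Output: MNS

Answer: MNS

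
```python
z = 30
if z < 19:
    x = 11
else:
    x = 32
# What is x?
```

Trace:
`z = 30` → z = 30
`if z < 19: ...` → z < 19 is False, take else branch → x = 32
So x = 32

Answer: 32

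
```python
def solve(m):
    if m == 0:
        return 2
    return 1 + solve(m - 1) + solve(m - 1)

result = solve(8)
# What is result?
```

solve(m) = 1 + 2·solve(m-1), solve(0)=2. Closed form: (2+1)·2^8 - 1 = 767.

Answer: 767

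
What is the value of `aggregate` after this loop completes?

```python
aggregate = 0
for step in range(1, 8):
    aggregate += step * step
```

Sum of squares 1² to 7² = 140
`aggregate` takes the values: 0 → 1 → 5 → 14 → 30 → 55 → 91 → 140

Answer: 140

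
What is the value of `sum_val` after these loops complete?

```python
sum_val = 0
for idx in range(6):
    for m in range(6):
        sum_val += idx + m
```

Sum of all idx+m for idx,m in 6x6
`sum_val` takes the values: 0 → 1 → 3 → 6 → 10 → 15 → 16 → 18 → 21 → 25 → 30 → 36 → 38 → 41 → 45 → 50 → 56 → 63 → 66 → 70 → 75 → 81 → 88 → 96 → 100 → 105 → 111 → 118 → 126 → 135 → 140 → 146 → 153 → 161 → 170 → 180

Answer: 180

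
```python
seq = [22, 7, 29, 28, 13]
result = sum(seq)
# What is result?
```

Trace:
`seq = [22, 7, 29, 28, 13]` → seq = [22, 7, 29, 28, 13]
`result = sum(seq)` → result = 99
So result = 99

Answer: 99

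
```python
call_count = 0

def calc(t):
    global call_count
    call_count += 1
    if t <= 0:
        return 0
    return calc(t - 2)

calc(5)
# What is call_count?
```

Linear recursion stepping by 2: 4 calls from t=5 down to ≤0.

Answer: 4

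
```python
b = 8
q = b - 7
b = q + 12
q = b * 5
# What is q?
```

Trace:
`b = 8` → b = 8
`q = b - 7` → q = 1
`b = q + 12` → b = 13
`q = b * 5` → q = 65
So q = 65

Answer: 65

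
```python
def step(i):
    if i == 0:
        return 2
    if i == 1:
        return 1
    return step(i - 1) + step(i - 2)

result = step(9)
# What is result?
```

Build up from base cases: step(0)=2, step(1)=1, step(2)=3, step(3)=4, step(4)=7, step(5)=11, step(6)=18, ..., step(9)=76

Answer: 76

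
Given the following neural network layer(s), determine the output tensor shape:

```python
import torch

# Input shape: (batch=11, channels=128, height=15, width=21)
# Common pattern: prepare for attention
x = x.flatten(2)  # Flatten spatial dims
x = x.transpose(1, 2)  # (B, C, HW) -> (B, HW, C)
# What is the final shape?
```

Input: (11, 128, 15, 21) -> after flatten(2): (11, 128, 315) -> Output: (11, 315, 128)

Answer: (11, 315, 128)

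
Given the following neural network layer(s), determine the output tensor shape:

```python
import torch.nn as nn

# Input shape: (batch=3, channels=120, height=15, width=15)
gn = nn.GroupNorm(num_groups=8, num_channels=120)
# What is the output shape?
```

Input: (3, 120, 15, 15) -> Output: (3, 120, 15, 15)

Answer: (3, 120, 15, 15)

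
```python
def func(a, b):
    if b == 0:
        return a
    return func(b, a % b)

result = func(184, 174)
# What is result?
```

func(184, 174) -> func(174, 10) -> func(10, 4) -> func(4, 2) -> func(2, 0) -> 2

Answer: 2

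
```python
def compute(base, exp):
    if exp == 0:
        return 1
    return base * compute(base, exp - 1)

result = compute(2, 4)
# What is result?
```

compute(2, 4) = 2 * 2 * 2 * 2 = 16

Answer: 16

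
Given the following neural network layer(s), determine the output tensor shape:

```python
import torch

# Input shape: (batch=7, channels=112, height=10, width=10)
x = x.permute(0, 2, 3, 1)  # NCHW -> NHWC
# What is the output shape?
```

Input: (7, 112, 10, 10) -> Output: (7, 10, 10, 112)

Answer: (7, 10, 10, 112)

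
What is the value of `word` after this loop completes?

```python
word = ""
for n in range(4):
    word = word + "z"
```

Repeat 'z' 4 times
`word` takes the values: "" → "z" → "zz" → "zzz" → "zzzz"

Answer: "zzzz"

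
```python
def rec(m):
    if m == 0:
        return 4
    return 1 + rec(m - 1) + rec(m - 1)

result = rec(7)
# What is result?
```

rec(m) = 1 + 2·rec(m-1), rec(0)=4. Closed form: (4+1)·2^7 - 1 = 639.

Answer: 639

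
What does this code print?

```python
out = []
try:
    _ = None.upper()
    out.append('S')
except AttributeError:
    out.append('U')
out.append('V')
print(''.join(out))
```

Execution trace: 'U' (except AttributeError) → 'V' (after the try/except). Output: UV

Answer: UV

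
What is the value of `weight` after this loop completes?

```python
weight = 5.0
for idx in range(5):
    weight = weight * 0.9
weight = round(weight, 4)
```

Exponential decay: 5.0 * 0.9^5
`weight` takes the values: 5.0 → 4.5 → 4.05 → 3.645 → 3.2805 → 2.95245 → 2.9525

Answer: 2.9525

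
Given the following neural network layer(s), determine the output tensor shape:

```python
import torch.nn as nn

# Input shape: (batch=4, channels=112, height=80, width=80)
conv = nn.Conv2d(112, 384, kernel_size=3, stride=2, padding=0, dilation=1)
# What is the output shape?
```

Input: (4, 112, 80, 80) -> Output: (4, 384, 39, 39)

Answer: (4, 384, 39, 39)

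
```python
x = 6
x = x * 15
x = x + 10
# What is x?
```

Trace:
`x = 6` → x = 6
`x = x * 15` → x = 90
`x = x + 10` → x = 100
So x = 100

Answer: 100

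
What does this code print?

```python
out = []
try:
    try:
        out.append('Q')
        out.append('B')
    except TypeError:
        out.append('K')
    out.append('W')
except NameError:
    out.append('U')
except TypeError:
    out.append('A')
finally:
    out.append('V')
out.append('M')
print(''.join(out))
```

Execution trace: 'Q' (inner try body) → 'B' (inner try body, no exception) → 'W' (try body, no exception) → 'V' (finally) → 'M' (after the try/except). Output: QBWVM

Answer: QBWVM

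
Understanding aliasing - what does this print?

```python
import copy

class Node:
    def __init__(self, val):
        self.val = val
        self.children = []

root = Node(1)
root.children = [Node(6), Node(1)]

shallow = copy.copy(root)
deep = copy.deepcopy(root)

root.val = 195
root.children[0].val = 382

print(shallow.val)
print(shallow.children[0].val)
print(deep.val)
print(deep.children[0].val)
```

Key concept: deep copy with custom objects.
Step by step:
`root = Node(1)` → root = Node(val=1, children=[])
`root.children = [Node(6), Node(1)]` → root = Node(val=1, children=[Node(val=6, children=[]), Node(val=1, children=[])])
`shallow = copy.copy(root)` → shallow = Node(val=1, children=[Node(val=6, children=[]), Node(val=1, children=[])])
`deep = copy.deepcopy(root)` → deep = Node(val=1, children=[Node(val=6, children=[]), Node(val=1, children=[])])
`root.val = 195` → root = Node(val=195, children=[Node(val=6, children=[]), Node(val=1, children=[])])
`root.children[0].val = 382` → root = Node(val=195, children=[Node(val=382, children=[]), Node(val=1, children=[])]); shallow = Node(val=1, children=[Node(val=382, children=[]), Node(val=1, children=[])])
`print(shallow.val)` → prints 1
`print(shallow.children[0].val)` → prints 382
`print(deep.val)` → prints 1
`print(deep.children[0].val)` → prints 6

Answer:
1
382
1
6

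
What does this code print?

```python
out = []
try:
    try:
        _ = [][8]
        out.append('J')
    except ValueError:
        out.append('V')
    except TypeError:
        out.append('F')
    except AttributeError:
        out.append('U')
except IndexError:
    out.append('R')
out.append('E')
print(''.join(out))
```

Execution trace: 'R' (outer except IndexError) → 'E' (after the try/except). Output: RE

Answer: RE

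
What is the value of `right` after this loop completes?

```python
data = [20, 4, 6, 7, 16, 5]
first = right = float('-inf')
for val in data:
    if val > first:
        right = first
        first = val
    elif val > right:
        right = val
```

Second largest (with repeats) in [20, 4, 6, 7, 16, 5]
`right` takes the values: -inf → 4 → 6 → 7 → 16

Answer: 16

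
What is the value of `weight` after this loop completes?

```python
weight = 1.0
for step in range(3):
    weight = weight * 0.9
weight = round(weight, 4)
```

Exponential decay: 1.0 * 0.9^3
`weight` takes the values: 1.0 → 0.9 → 0.81 → 0.729

Answer: 0.729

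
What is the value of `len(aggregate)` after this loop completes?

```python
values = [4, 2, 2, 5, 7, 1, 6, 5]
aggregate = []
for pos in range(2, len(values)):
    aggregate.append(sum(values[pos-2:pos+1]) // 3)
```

Number of 3-element averages
`aggregate` takes the values: [] → [2] → [2, 3] → [2, 3, 4] → [2, 3, 4, 4] → [2, 3, 4, 4, 4] → [2, 3, 4, 4, 4, 4]
So `len(aggregate)` = 6

Answer: 6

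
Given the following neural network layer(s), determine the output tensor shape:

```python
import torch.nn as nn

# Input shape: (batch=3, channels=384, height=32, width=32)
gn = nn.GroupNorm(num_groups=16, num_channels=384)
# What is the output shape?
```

Input: (3, 384, 32, 32) -> Output: (3, 384, 32, 32)

Answer: (3, 384, 32, 32)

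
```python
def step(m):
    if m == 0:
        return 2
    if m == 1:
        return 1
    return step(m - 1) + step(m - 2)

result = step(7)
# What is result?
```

Build up from base cases: step(0)=2, step(1)=1, step(2)=3, step(3)=4, step(4)=7, step(5)=11, step(6)=18, ..., step(7)=29

Answer: 29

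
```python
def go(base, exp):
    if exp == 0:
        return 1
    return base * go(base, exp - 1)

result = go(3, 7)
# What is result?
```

go(3, 7) = 3 * 3 * 3 * 3 * 3 * 3 * 3 = 2187

Answer: 2187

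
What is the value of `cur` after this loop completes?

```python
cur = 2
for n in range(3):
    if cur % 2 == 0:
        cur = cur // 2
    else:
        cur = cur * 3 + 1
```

Collatz-style transformation from 2
`cur` takes the values: 2 → 1 → 4 → 2

Answer: 2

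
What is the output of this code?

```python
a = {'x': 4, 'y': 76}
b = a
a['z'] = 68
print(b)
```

Key concept: dict aliasing.
Step by step:
`a = {'x': 4, 'y': 76}` → a = {'x': 4, 'y': 76}
`b = a` → b = {'x': 4, 'y': 76} (same object as a)
`a['z'] = 68` → a = {'x': 4, 'y': 76, 'z': 68} (same object as b); b = {'x': 4, 'y': 76, 'z': 68} (same object as a)
`print(b)` → prints {'x': 4, 'y': 76, 'z': 68}

Answer: {'x': 4, 'y': 76, 'z': 68}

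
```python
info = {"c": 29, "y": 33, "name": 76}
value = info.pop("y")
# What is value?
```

Trace:
`info = {"c": 29, "y": 33, "name": 76}` → info = {'c': 29, 'y': 33, 'name': 76}
`value = info.pop("y")` → info = {'c': 29, 'name': 76}; value = 33
So value = 33

Answer: 33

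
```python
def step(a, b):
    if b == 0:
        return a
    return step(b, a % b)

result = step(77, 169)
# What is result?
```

step(77, 169) -> step(169, 77) -> step(77, 15) -> step(15, 2) -> step(2, 1) -> step(1, 0) -> 1

Answer: 1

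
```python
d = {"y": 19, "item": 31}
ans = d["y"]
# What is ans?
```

Trace:
`d = {"y": 19, "item": 31}` → d = {'y': 19, 'item': 31}
`ans = d["y"]` → ans = 19
So ans = 19

Answer: 19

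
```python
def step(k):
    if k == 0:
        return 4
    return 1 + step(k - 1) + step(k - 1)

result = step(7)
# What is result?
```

step(k) = 1 + 2·step(k-1), step(0)=4. Closed form: (4+1)·2^7 - 1 = 639.

Answer: 639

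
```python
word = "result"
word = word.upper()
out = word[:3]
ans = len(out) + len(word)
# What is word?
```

Trace:
`word = "result"` → word = 'result'
`word = word.upper()` → word = 'RESULT'
`out = word[:3]` → out = 'RES'
`ans = len(out) + len(word)` → ans = 9
So word = 'RESULT'

Answer: 'RESULT'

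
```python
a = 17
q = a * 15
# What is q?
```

Trace:
`a = 17` → a = 17
`q = a * 15` → q = 255
So q = 255

Answer: 255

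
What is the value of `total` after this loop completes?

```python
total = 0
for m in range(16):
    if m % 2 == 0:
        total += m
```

Sum of even numbers 0 to 15
`total` takes the values: 0 → 2 → 6 → 12 → 20 → 30 → 42 → 56

Answer: 56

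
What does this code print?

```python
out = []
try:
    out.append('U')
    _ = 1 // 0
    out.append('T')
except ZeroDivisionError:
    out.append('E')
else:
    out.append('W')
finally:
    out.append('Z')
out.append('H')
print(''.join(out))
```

Execution trace: 'U' (try body) → 'E' (except ZeroDivisionError) → 'Z' (finally) → 'H' (after the try/except). Output: UEZH

Answer: UEZH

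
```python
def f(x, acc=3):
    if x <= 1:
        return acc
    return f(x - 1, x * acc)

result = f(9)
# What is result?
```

Accumulator trace (n, acc): (9, 3) -> (8, 27) -> (7, 216) -> (6, 1512) -> (5, 9072) -> (4, 45360) -> (3, 181440) -> (2, 544320) -> (1, 1088640) -> return 1088640

Answer: 1088640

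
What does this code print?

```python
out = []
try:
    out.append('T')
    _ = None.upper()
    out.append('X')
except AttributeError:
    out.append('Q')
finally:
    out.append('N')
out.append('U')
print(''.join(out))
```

Execution trace: 'T' (try body) → 'Q' (except AttributeError) → 'N' (finally) → 'U' (after the try/except). Output: TQNU

Answer: TQNU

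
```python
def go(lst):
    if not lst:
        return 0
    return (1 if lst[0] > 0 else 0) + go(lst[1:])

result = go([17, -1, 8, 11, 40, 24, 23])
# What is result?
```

Count of positive elements in [17, -1, 8, 11, 40, 24, 23] = 6

Answer: 6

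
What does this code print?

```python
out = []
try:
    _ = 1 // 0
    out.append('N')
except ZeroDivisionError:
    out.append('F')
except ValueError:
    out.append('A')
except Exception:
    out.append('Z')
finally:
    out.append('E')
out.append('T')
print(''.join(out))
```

Execution trace: 'F' (except ZeroDivisionError) → 'E' (finally) → 'T' (after the try/except). Output: FET

Answer: FET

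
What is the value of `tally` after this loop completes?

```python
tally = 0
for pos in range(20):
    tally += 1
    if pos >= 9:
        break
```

Loop breaks when pos reaches 9, tally is 10
`tally` takes the values: 0 → 1 → 2 → 3 → 4 → 5 → 6 → 7 → 8 → 9 → 10

Answer: 10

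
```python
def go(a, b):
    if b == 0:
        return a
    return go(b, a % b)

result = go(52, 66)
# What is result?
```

go(52, 66) -> go(66, 52) -> go(52, 14) -> go(14, 10) -> go(10, 4) -> go(4, 2) -> go(2, 0) -> 2

Answer: 2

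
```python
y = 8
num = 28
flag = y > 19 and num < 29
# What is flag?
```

Trace:
`y = 8` → y = 8
`num = 28` → num = 28
`flag = y > 19 and num < 29` → flag = False
So flag = False

Answer: False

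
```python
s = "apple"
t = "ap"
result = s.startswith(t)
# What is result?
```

Trace:
`s = "apple"` → s = 'apple'
`t = "ap"` → t = 'ap'
`result = s.startswith(t)` → result = True
So result = True

Answer: True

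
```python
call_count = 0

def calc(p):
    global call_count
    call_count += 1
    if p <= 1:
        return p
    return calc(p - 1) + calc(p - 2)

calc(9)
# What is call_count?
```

Calls(p) = 1 + Calls(p-1) + Calls(p-2); Calls(0)=Calls(1)=1. For p=9 this gives 109.

Answer: 109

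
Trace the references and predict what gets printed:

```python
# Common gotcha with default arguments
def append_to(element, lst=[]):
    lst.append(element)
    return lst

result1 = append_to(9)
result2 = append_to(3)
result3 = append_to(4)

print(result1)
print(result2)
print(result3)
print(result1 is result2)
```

Key concept: mutable default argument gotcha.
Step by step:
`result1 = append_to(9)` → result1 = [9]
`result2 = append_to(3)` → result1 = [9, 3] (same object as result2); result2 = [9, 3] (same object as result1)
`result3 = append_to(4)` → result1 = [9, 3, 4] (same object as result2, result3); result2 = [9, 3, 4] (same object as result1, result3); result3 = [9, 3, 4] (same object as result1, result2)
`print(result1)` → prints [9, 3, 4]
`print(result2)` → prints [9, 3, 4]
`print(result3)` → prints [9, 3, 4]
`print(result1 is result2)` → prints True

Answer:
[9, 3, 4]
[9, 3, 4]
[9, 3, 4]
True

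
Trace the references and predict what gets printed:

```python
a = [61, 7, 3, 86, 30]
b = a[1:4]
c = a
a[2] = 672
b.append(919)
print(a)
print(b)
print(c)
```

Key concept: slice vs alias.
Step by step:
`a = [61, 7, 3, 86, 30]` → a = [61, 7, 3, 86, 30]
`b = a[1:4]` → b = [7, 3, 86]
`c = a` → c = [61, 7, 3, 86, 30] (same object as a)
`a[2] = 672` → a = [61, 7, 672, 86, 30] (same object as c); c = [61, 7, 672, 86, 30] (same object as a)
`b.append(919)` → b = [7, 3, 86, 919]
`print(a)` → prints [61, 7, 672, 86, 30]
`print(b)` → prints [7, 3, 86, 919]
`print(c)` → prints [61, 7, 672, 86, 30]

Answer:
[61, 7, 672, 86, 30]
[7, 3, 86, 919]
[61, 7, 672, 86, 30]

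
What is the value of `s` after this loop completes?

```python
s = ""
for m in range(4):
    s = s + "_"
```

Repeat '_' 4 times
`s` takes the values: "" → "_" → "__" → "___" → "____"

Answer: "____"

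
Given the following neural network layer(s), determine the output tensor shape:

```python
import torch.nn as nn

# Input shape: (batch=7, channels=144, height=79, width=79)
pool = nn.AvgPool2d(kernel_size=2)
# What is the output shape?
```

Input: (7, 144, 79, 79) -> Output: (7, 144, 39, 39)

Answer: (7, 144, 39, 39)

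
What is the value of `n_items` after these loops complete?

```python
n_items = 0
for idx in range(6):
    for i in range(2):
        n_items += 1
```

6 * 2 = 12
`n_items` takes the values: 0 → 1 → 2 → 3 → 4 → 5 → 6 → 7 → 8 → 9 → 10 → 11 → 12

Answer: 12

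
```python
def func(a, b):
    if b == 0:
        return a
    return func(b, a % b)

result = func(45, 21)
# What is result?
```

func(45, 21) -> func(21, 3) -> func(3, 0) -> 3

Answer: 3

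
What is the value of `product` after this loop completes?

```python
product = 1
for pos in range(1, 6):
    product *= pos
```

5! = 120
`product` takes the values: 1 → 2 → 6 → 24 → 120

Answer: 120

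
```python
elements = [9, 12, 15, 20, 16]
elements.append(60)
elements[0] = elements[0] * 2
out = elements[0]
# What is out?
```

Trace:
`elements = [9, 12, 15, 20, 16]` → elements = [9, 12, 15, 20, 16]
`elements.append(60)` → elements = [9, 12, 15, 20, 16, 60]
`elements[0] = elements[0] * 2` → elements = [18, 12, 15, 20, 16, 60]
`out = elements[0]` → out = 18
So out = 18

Answer: 18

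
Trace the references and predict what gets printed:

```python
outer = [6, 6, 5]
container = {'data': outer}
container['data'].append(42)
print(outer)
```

Key concept: dict holds reference to list.
Step by step:
`outer = [6, 6, 5]` → outer = [6, 6, 5]
`container = {'data': outer}` → container = {'data': [6, 6, 5]}
`container['data'].append(42)` → outer = [6, 6, 5, 42]; container = {'data': [6, 6, 5, 42]}
`print(outer)` → prints [6, 6, 5, 42]

Answer: [6, 6, 5, 42]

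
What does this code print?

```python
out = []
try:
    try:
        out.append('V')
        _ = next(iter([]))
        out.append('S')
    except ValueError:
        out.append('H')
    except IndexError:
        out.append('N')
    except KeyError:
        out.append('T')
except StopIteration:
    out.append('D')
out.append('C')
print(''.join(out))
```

Execution trace: 'V' (try body) → 'D' (outer except StopIteration) → 'C' (after the try/except). Output: VDC

Answer: VDC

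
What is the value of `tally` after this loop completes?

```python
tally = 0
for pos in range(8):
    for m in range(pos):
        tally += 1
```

Triangle number: 0+1+2+...+7
`tally` takes the values: 0 → 1 → 2 → 3 → 4 → 5 → 6 → 7 → 8 → 9 → 10 → 11 → 12 → 13 → 14 → 15 → 16 → 17 → 18 → 19 → 20 → 21 → 22 → 23 → 24 → 25 → 26 → 27 → 28

Answer: 28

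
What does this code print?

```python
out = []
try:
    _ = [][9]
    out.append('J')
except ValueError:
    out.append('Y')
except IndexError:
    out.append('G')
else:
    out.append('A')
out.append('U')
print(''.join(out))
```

Execution trace: 'G' (except IndexError) → 'U' (after the try/except). Output: GU

Answer: GU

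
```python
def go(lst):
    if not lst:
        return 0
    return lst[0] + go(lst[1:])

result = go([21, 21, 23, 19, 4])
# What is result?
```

21 + 21 + 23 + 19 + 4 + 0 = 88

Answer: 88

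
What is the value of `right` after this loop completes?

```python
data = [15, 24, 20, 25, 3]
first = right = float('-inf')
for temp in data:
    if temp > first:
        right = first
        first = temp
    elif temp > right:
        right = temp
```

Second largest (with repeats) in [15, 24, 20, 25, 3]
`right` takes the values: -inf → 15 → 20 → 24

Answer: 24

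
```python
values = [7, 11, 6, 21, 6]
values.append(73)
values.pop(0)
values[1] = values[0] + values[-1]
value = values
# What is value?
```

Trace:
`values = [7, 11, 6, 21, 6]` → values = [7, 11, 6, 21, 6]
`values.append(73)` → values = [7, 11, 6, 21, 6, 73]
`values.pop(0)` → values = [11, 6, 21, 6, 73]
`values[1] = values[0] + values[-1]` → values = [11, 84, 21, 6, 73]
`value = values` → value = [11, 84, 21, 6, 73]
So value = [11, 84, 21, 6, 73]

Answer: [11, 84, 21, 6, 73]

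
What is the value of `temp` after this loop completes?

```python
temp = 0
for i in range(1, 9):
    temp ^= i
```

XOR of 1 to 8
`temp` takes the values: 0 → 1 → 3 → 0 → 4 → 1 → 7 → 0 → 8

Answer: 8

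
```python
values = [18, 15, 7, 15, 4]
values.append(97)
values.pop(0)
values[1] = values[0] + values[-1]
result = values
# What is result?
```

Trace:
`values = [18, 15, 7, 15, 4]` → values = [18, 15, 7, 15, 4]
`values.append(97)` → values = [18, 15, 7, 15, 4, 97]
`values.pop(0)` → values = [15, 7, 15, 4, 97]
`values[1] = values[0] + values[-1]` → values = [15, 112, 15, 4, 97]
`result = values` → result = [15, 112, 15, 4, 97]
So result = [15, 112, 15, 4, 97]

Answer: [15, 112, 15, 4, 97]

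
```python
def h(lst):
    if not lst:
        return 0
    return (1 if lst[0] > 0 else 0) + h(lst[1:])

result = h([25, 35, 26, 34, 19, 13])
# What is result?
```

Count of positive elements in [25, 35, 26, 34, 19, 13] = 6

Answer: 6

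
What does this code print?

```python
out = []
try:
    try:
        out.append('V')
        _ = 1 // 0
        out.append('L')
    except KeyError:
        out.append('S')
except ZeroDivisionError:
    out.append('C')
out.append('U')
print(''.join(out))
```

Execution trace: 'V' (try body) → 'C' (outer except ZeroDivisionError) → 'U' (after the try/except). Output: VCU

Answer: VCU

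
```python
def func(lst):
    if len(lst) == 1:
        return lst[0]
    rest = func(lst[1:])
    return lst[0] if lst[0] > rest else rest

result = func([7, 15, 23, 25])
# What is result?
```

Recursive max over [7, 15, 23, 25] = 25

Answer: 25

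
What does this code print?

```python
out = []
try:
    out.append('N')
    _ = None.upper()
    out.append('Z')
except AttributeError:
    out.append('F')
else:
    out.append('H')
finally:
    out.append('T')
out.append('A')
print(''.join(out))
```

Execution trace: 'N' (try body) → 'F' (except AttributeError) → 'T' (finally) → 'A' (after the try/except). Output: NFTA

Answer: NFTA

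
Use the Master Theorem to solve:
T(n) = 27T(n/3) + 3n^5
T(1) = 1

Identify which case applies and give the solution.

a=27, b=3, f(n)=3n^5. log_3(27) = 3. Since c=5 > 3 and the regularity condition holds (27(n/3)^5 = (27/3^5)n^5 with 27/3^5 < 1), Case 3 applies: T(n) = Θ(f(n)) = O(n^5).

Answer: O(n^5) - Case 3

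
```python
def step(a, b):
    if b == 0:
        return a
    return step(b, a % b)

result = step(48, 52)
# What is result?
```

step(48, 52) -> step(52, 48) -> step(48, 4) -> step(4, 0) -> 4

Answer: 4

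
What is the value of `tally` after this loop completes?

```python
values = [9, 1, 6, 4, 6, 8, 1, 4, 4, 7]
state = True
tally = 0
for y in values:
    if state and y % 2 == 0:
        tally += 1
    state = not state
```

Count even values at even positions
`tally` takes the values: 0 → 1 → 2 → 3

Answer: 3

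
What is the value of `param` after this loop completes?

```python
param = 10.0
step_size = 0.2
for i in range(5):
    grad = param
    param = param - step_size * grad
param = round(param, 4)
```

Gradient descent: w = 10.0 * (1 - 0.2)^5
`param` takes the values: 10.0 → 8.0 → 6.4 → 5.12 → 4.096 → 3.2768

Answer: 3.2768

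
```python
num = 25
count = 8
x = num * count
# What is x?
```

Trace:
`num = 25` → num = 25
`count = 8` → count = 8
`x = num * count` → x = 200
So x = 200

Answer: 200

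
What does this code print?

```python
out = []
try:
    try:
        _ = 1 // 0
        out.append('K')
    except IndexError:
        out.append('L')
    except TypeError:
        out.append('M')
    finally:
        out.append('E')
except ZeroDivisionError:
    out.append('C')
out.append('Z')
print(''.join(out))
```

Execution trace: 'E' (finally) → 'C' (outer except ZeroDivisionError) → 'Z' (after the try/except). Output: ECZ

Answer: ECZ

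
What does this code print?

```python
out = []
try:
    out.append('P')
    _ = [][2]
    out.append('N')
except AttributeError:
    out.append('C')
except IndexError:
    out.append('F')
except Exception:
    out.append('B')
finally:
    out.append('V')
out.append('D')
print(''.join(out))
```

Execution trace: 'P' (try body) → 'F' (except IndexError) → 'V' (finally) → 'D' (after the try/except). Output: PFVD

Answer: PFVD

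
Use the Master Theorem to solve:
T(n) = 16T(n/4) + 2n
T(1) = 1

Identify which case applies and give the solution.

a=16, b=4, f(n)=2n. log_4(16) = 2. Since c=1 < 2, Case 1 applies: T(n) = Θ(n^log_b(a)) = O(n^2).

Answer: O(n^2) - Case 1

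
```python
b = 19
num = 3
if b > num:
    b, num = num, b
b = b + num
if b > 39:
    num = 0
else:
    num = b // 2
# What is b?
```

Trace:
`b = 19` → b = 19
`num = 3` → num = 3
`if b > num: ...` → b > num is True → b = 3; num = 19
`b = b + num` → b = 22
`if b > 39: ...` → b > 39 is False, take else branch → num = 11
So b = 22

Answer: 22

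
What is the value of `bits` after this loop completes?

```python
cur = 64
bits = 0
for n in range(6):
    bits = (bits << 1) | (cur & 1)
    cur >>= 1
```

Reverse lowest 6 bits of 64
`bits` takes the values: 0

Answer: 0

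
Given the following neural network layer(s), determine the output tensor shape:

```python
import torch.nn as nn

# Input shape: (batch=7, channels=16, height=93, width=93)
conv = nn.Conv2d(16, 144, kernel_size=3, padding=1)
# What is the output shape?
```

Input: (7, 16, 93, 93) -> Output: (7, 144, 93, 93)

Answer: (7, 144, 93, 93)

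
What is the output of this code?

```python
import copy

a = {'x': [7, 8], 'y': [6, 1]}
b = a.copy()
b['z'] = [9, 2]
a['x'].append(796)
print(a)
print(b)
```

Key concept: shallow copy of dict with mutable values.
Step by step:
`a = {'x': [7, 8], 'y': [6, 1]}` → a = {'x': [7, 8], 'y': [6, 1]}
`b = a.copy()` → b = {'x': [7, 8], 'y': [6, 1]}
`b['z'] = [9, 2]` → b = {'x': [7, 8], 'y': [6, 1], 'z': [9, 2]}
`a['x'].append(796)` → a = {'x': [7, 8, 796], 'y': [6, 1]}; b = {'x': [7, 8, 796], 'y': [6, 1], 'z': [9, 2]}
`print(a)` → prints {'x': [7, 8, 796], 'y': [6, 1]}
`print(b)` → prints {'x': [7, 8, 796], 'y': [6, 1], 'z': [9, 2]}

Answer:
{'x': [7, 8, 796], 'y': [6, 1]}
{'x': [7, 8, 796], 'y': [6, 1], 'z': [9, 2]}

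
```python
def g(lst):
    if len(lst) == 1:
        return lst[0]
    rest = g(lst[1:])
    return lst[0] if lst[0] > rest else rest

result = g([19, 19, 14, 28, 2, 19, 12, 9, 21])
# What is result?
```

Recursive max over [19, 19, 14, 28, 2, 19, 12, 9, 21] = 28

Answer: 28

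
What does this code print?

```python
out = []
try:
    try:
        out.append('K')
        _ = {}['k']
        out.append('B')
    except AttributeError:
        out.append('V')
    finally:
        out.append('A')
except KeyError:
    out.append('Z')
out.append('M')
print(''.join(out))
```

Execution trace: 'K' (try body) → 'A' (finally) → 'Z' (outer except KeyError) → 'M' (after the try/except). Output: KAZM

Answer: KAZM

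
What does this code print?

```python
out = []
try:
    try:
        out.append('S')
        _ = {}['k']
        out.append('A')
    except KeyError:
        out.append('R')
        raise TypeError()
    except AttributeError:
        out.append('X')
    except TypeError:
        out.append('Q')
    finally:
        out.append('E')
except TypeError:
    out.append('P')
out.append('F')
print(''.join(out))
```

Execution trace: 'S' (inner try body) → 'R' (inner except KeyError) → 'E' (inner finally) → 'P' (outer except TypeError) → 'F' (after the try/except). Output: SREPF

Answer: SREPF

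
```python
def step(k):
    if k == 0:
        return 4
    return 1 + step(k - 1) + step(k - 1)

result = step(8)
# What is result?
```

step(k) = 1 + 2·step(k-1), step(0)=4. Closed form: (4+1)·2^8 - 1 = 1279.

Answer: 1279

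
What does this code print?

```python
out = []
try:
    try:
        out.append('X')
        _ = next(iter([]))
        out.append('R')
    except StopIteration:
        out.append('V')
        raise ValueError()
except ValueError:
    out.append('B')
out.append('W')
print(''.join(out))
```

Execution trace: 'X' (inner try body) → 'V' (inner except StopIteration) → 'B' (outer except ValueError) → 'W' (after the try/except). Output: XVBW

Answer: XVBW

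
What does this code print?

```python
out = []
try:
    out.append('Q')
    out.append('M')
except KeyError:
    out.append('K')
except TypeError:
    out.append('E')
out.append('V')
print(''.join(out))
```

Execution trace: 'Q' (try body) → 'M' (try body, no exception) → 'V' (after the try/except). Output: QMV

Answer: QMV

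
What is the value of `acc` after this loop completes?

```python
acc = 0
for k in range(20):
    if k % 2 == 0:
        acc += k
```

Sum of even numbers 0 to 19
`acc` takes the values: 0 → 2 → 6 → 12 → 20 → 30 → 42 → 56 → 72 → 90

Answer: 90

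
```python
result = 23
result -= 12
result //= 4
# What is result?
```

Trace:
`result = 23` → result = 23
`result -= 12` → result = 11
`result //= 4` → result = 2
So result = 2

Answer: 2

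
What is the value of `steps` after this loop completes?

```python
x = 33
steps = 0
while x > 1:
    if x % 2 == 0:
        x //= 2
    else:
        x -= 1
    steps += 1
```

Steps to reduce 33 to 1
`steps` takes the values: 0 → 1 → 2 → 3 → 4 → 5 → 6

Answer: 6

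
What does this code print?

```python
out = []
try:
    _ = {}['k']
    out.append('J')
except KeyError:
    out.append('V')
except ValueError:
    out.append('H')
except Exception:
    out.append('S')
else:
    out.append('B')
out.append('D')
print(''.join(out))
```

Execution trace: 'V' (except KeyError) → 'D' (after the try/except). Output: VD

Answer: VD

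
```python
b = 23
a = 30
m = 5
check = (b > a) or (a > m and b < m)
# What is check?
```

Trace:
`b = 23` → b = 23
`a = 30` → a = 30
`m = 5` → m = 5
`check = (b > a) or (a > m and b < m)` → check = False
So check = False

Answer: False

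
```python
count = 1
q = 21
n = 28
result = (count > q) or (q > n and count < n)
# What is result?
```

Trace:
`count = 1` → count = 1
`q = 21` → q = 21
`n = 28` → n = 28
`result = (count > q) or (q > n and count < n)` → result = False
So result = False

Answer: False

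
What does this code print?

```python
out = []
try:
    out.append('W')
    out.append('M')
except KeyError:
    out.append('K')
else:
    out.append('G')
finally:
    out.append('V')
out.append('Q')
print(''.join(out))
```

Execution trace: 'W' (try body) → 'M' (try body, no exception) → 'G' (else) → 'V' (finally) → 'Q' (after the try/except). Output: WMGVQ

Answer: WMGVQ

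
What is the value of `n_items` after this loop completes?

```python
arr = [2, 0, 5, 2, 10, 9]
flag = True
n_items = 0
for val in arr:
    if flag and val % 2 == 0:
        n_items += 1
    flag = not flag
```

Count even values at even positions
`n_items` takes the values: 0 → 1 → 2

Answer: 2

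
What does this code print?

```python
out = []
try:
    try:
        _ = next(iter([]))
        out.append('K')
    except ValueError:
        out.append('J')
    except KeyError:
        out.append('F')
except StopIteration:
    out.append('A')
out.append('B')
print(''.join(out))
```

Execution trace: 'A' (outer except StopIteration) → 'B' (after the try/except). Output: AB

Answer: AB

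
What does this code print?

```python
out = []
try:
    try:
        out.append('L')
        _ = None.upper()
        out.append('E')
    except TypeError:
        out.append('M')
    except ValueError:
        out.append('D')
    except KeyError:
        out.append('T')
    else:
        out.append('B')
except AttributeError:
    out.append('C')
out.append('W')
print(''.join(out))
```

Execution trace: 'L' (try body) → 'C' (outer except AttributeError) → 'W' (after the try/except). Output: LCW

Answer: LCW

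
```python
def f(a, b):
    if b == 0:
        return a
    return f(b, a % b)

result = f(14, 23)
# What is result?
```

f(14, 23) -> f(23, 14) -> f(14, 9) -> f(9, 5) -> f(5, 4) -> f(4, 1) -> f(1, 0) -> 1

Answer: 1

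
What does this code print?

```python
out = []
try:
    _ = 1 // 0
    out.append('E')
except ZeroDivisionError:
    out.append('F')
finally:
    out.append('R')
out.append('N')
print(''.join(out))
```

Execution trace: 'F' (except ZeroDivisionError) → 'R' (finally) → 'N' (after the try/except). Output: FRN

Answer: FRN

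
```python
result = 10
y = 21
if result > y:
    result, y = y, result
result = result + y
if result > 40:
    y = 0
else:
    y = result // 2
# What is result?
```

Trace:
`result = 10` → result = 10
`y = 21` → y = 21
`if result > y: ...` → result > y is False → no variable changes
`result = result + y` → result = 31
`if result > 40: ...` → result > 40 is False, take else branch → y = 15
So result = 31

Answer: 31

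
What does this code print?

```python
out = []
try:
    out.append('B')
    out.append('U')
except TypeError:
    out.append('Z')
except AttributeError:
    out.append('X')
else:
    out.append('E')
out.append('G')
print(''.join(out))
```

Execution trace: 'B' (try body) → 'U' (try body, no exception) → 'E' (else) → 'G' (after the try/except). Output: BUEG

Answer: BUEG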